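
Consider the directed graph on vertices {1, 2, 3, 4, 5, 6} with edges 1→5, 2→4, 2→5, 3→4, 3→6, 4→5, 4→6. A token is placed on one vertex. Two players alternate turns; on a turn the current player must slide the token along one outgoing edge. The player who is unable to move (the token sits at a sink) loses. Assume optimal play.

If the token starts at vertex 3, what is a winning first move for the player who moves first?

Positions with no move are L. A position that does have a move is losing for the player to move precisely when every available move leads to a winning position for the opponent. Fill in the labels:
Every edge goes from a vertex to one that appears earlier in the order 6, 5, 4, 3, 2, 1, so processing vertices in that order labels each vertex after all of its successors.
6: no outgoing edge → L
5: no outgoing edge → L
4: can move to 5, which is L ⇒ W
3: can move to 6, which is L ⇒ W
2: can move to 5, which is L ⇒ W
1: can move to 5, which is L ⇒ W
From 3, the L positions reachable in one move are: 6.

Move to 6.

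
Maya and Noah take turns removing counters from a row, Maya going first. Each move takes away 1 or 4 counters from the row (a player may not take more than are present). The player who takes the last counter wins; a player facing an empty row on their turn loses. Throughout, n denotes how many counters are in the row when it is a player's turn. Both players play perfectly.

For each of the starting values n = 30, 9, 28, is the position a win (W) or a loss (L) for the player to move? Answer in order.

Build the W/L table. Terminal = L. A non-terminal position is W if it has a move to some L; otherwise it is L.
n=0: no move → L
n=1: reaches L-position 0 → W
n=2: only reaches 1(W), which is W → L
n=3: reaches L-position 2 → W
n=4: reaches L-position 0 → W
n=5: only reaches 4(W), 1(W), all W → L
n=6: reaches L-position 5 → W
n=7: only reaches 6(W), 3(W), all W → L
n=8: reaches L-position 7 → W
n=9: reaches L-position 5 → W
n=10: only reaches 9(W), 6(W), all W → L
n=11: reaches L-position 10 → W
n=12: only reaches 11(W), 8(W), all W → L
n=13: reaches L-position 12 → W
n=14: reaches L-position 10 → W
n=15: only reaches 14(W), 11(W), all W → L
n=16: reaches L-position 15 → W
n=17: only reaches 16(W), 13(W), all W → L
n=18: reaches L-position 17 → W
n=19: reaches L-position 15 → W
n=20: only reaches 19(W), 16(W), all W → L
n=21: reaches L-position 20 → W
n=22: only reaches 21(W), 18(W), all W → L
n=23: reaches L-position 22 → W
n=24: reaches L-position 20 → W
n=25: only reaches 24(W), 21(W), all W → L
n=26: reaches L-position 25 → W
n=27: only reaches 26(W), 23(W), all W → L
n=28: reaches L-position 27 → W
n=29: reaches L-position 25 → W
n=30: only reaches 29(W), 26(W), all W → L

30: L, 9: W, 28: W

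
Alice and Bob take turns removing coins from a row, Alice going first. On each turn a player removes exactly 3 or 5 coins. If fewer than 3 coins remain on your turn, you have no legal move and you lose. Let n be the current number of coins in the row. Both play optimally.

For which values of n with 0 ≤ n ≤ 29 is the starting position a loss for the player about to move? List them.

Label each position W (a win for the player to move) or L (a loss). A position with no legal move is L; any other position is W exactly when some move reaches an L, and L when every move reaches a W.
n=0: no move → L
n=1: no move → L
n=2: no move → L
n=3: can move to 0, which is L ⇒ W
n=4: can move to 1, which is L ⇒ W
n=5: can move to 2, which is L ⇒ W
n=6: can move to 1, which is L ⇒ W
n=7: can move to 2, which is L ⇒ W
n=8: moves to 5(W), 3(W); every one is W ⇒ L
n=9: moves to 6(W), 4(W); every one is W ⇒ L
n=10: moves to 7(W), 5(W); every one is W ⇒ L
n=11: can move to 8, which is L ⇒ W
n=12: can move to 9, which is L ⇒ W
n=13: can move to 10, which is L ⇒ W
n=14: can move to 9, which is L ⇒ W
n=15: can move to 10, which is L ⇒ W
n=16: moves to 13(W), 11(W); every one is W ⇒ L
n=17: moves to 14(W), 12(W); every one is W ⇒ L
n=18: moves to 15(W), 13(W); every one is W ⇒ L
n=19: can move to 16, which is L ⇒ W
n=20: can move to 17, which is L ⇒ W
n=21: can move to 18, which is L ⇒ W
n=22: can move to 17, which is L ⇒ W
n=23: can move to 18, which is L ⇒ W
n=24: moves to 21(W), 19(W); every one is W ⇒ L
n=25: moves to 22(W), 20(W); every one is W ⇒ L
n=26: moves to 23(W), 21(W); every one is W ⇒ L
n=27: can move to 24, which is L ⇒ W
n=28: can move to 25, which is L ⇒ W
n=29: can move to 26, which is L ⇒ W
Reading off the rows marked L gives the requested list; there are 12 such values of n.

0, 1, 2, 8, 9, 10, 16, 17, 18, 24, 25, 26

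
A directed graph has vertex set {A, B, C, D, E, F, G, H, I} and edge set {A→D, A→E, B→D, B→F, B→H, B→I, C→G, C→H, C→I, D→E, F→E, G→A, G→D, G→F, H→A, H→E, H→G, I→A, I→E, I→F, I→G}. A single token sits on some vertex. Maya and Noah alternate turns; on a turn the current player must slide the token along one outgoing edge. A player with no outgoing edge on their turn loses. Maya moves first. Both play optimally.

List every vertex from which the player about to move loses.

B, E, G

Positions with no move are L. A position that does have a move is losing for the player to move precisely when every available move leads to a winning position for the opponent. Fill in the labels:
Every edge goes from a vertex to one that appears earlier in the order E, D, F, A, G, H, I, B, C, so processing vertices in that order labels each vertex after all of its successors.
E: no outgoing edge → L
D: can move to E, which is L ⇒ W
F: can move to E, which is L ⇒ W
A: can move to E, which is L ⇒ W
G: moves to A(W), F(W), D(W); every one is W ⇒ L
H: can move to G, which is L ⇒ W
I: can move to G, which is L ⇒ W
B: moves to I(W), H(W), F(W), D(W); every one is W ⇒ L
C: can move to G, which is L ⇒ W
Reading off the rows marked L gives the requested list; there are 3 such vertices.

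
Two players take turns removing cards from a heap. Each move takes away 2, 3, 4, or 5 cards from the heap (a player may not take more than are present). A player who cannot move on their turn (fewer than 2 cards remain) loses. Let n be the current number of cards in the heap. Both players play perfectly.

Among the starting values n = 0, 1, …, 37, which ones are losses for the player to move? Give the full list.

0, 1, 7, 8, 14, 15, 21, 22, 28, 29, 35, 36

Compute win/loss labels from the base case upward. A position with no move is L. Any other position is W if it can reach an L in one move, else L.
n=0: no move → L
n=1: no move → L
n=2: reaches L-position 0 → W
n=3: reaches L-position 1 → W
n=4: reaches L-position 1 → W
n=5: reaches L-position 1 → W
n=6: reaches L-position 1 → W
n=7: only reaches 5(W), 4(W), 3(W), 2(W), all W → L
n=8: only reaches 6(W), 5(W), 4(W), 3(W), all W → L
n=9: reaches L-position 7 → W
n=10: reaches L-position 8 → W
n=11: reaches L-position 8 → W
n=12: reaches L-position 8 → W
n=13: reaches L-position 8 → W
n=14: only reaches 12(W), 11(W), 10(W), 9(W), all W → L
n=15: only reaches 13(W), 12(W), 11(W), 10(W), all W → L
n=16: reaches L-position 14 → W
n=17: reaches L-position 15 → W
n=18: reaches L-position 15 → W
n=19: reaches L-position 15 → W
n=20: reaches L-position 15 → W
n=21: only reaches 19(W), 18(W), 17(W), 16(W), all W → L
n=22: only reaches 20(W), 19(W), 18(W), 17(W), all W → L
n=23: reaches L-position 21 → W
n=24: reaches L-position 22 → W
n=25: reaches L-position 22 → W
n=26: reaches L-position 22 → W
n=27: reaches L-position 22 → W
n=28: only reaches 26(W), 25(W), 24(W), 23(W), all W → L
n=29: only reaches 27(W), 26(W), 25(W), 24(W), all W → L
n=30: reaches L-position 28 → W
n=31: reaches L-position 29 → W
n=32: reaches L-position 29 → W
n=33: reaches L-position 29 → W
n=34: reaches L-position 29 → W
n=35: only reaches 33(W), 32(W), 31(W), 30(W), all W → L
n=36: only reaches 34(W), 33(W), 32(W), 31(W), all W → L
n=37: reaches L-position 35 → W
Reading off the rows marked L gives the requested list; there are 12 such values of n.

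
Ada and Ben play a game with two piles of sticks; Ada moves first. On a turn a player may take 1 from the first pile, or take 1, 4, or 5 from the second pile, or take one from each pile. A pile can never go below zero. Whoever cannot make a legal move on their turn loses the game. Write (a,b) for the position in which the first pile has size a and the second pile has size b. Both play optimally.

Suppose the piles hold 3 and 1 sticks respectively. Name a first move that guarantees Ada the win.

Move to (2,0).

Classify positions by backward induction: terminal positions (no move available) are L. From any other position, the mover wins iff some move reaches an L.
No move ever increases a pile, so every position that can arise here has a ≤ 3 and b ≤ 1; it is enough to label the cells with 0 ≤ a ≤ 3 and 0 ≤ b ≤ 1.
Every move lowers a or b (never raises either), so fill the grid row by row in increasing a, and left to right within a row: each cell's successors are then already labelled.
      b=0  b=1
a=0:    L    W
a=1:    W    W
a=2:    L    W
a=3:    W    W
Cells with no legal move (terminal, hence L): (0,0).
The remaining L cells, each justified by listing all of its moves:
(2,0): only reaches (1,0)(W), which is W → L
Every other cell has at least one move into one of the L cells above, so it is W.
From (3,1), the L positions reachable in one move are: (2,0).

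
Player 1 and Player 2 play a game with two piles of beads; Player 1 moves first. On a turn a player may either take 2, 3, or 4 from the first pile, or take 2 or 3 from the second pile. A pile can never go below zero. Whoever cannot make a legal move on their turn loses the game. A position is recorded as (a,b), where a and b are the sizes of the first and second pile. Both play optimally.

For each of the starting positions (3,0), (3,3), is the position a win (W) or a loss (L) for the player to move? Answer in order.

(3,0): W, (3,3): L

Classify positions by backward induction: terminal positions (no move available) are L. From any other position, the mover wins iff some move reaches an L.
No move ever increases a pile, so every position that can arise here has a ≤ 3 and b ≤ 3; it is enough to label the cells with 0 ≤ a ≤ 3 and 0 ≤ b ≤ 3.
Every move lowers a or b (never raises either), so fill the grid row by row in increasing a, and left to right within a row: each cell's successors are then already labelled.
      b=0  b=1  b=2  b=3
a=0:    L    L    W    W
a=1:    L    L    W    W
a=2:    W    W    L    L
a=3:    W    W    L    L
Cells with no legal move (terminal, hence L): (0,0), (0,1), (1,0), (1,1).
The remaining L cells, each justified by listing all of its moves:
(2,2): moves to (0,2)(W), (2,0)(W); every one is W ⇒ L
(2,3): moves to (0,3)(W), (2,1)(W), (2,0)(W); every one is W ⇒ L
(3,2): moves to (1,2)(W), (0,2)(W), (3,0)(W); every one is W ⇒ L
(3,3): moves to (1,3)(W), (0,3)(W), (3,1)(W), (3,0)(W); every one is W ⇒ L
Every other cell has at least one move into one of the L cells above, so it is W.
(3,0): the move to (1,0) reaches an L cell, so W
(3,3): one of the L cells justified above, so L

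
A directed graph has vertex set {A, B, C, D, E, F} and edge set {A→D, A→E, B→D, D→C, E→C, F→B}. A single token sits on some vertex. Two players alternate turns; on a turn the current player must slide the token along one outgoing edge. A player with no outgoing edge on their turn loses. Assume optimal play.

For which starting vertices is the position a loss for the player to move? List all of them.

A, B, C

Classify positions by backward induction: terminal positions (no move available) are L. From any other position, the mover wins iff some move reaches an L.
Every edge goes from a vertex to one that appears earlier in the order C, E, D, B, A, F, so processing vertices in that order labels each vertex after all of its successors.
C: no outgoing edge → L
E: →C(L), so W
D: →C(L), so W
B: →D(W) only, which is W, so L
A: →D(W), E(W) — all W, so L
F: →B(L), so W
The losing starting vertices are exactly the entries labelled L in this table (3 of them).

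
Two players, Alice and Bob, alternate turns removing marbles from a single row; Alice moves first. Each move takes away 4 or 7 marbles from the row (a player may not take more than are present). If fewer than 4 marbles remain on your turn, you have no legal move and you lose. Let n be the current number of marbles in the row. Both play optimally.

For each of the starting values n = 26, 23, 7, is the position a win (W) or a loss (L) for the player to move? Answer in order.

Use the standard recursion: the mover loses at a terminal position; elsewhere, the mover wins exactly when some move hands the opponent an L position.
n=0: no move → L
n=1: no move → L
n=2: no move → L
n=3: no move → L
n=4: →0(L), so W
n=5: →1(L), so W
n=6: →2(L), so W
n=7: →3(L), so W
n=8: →1(L), so W
n=9: →2(L), so W
n=10: →3(L), so W
n=11: →7(W), 4(W) — all W, so L
n=12: →8(W), 5(W) — all W, so L
n=13: →9(W), 6(W) — all W, so L
n=14: →10(W), 7(W) — all W, so L
n=15: →11(L), so W
n=16: →12(L), so W
n=17: →13(L), so W
n=18: →14(L), so W
n=19: →12(L), so W
n=20: →13(L), so W
n=21: →14(L), so W
n=22: →18(W), 15(W) — all W, so L
n=23: →19(W), 16(W) — all W, so L
n=24: →20(W), 17(W) — all W, so L
n=25: →21(W), 18(W) — all W, so L
n=26: →22(L), so W

26: W, 23: L, 7: W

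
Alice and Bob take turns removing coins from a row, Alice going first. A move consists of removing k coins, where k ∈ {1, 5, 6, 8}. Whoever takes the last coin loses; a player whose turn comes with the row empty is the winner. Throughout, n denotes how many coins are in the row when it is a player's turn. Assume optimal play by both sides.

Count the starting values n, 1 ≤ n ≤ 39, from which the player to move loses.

Compute win/loss labels from the base case upward. A position with no move is W. Any other position is W if it can reach an L in one move, else L.
n=0: no move; the opponent has just taken the last coin and therefore loses → W
n=1: only reaches 0(W), which is W → L
n=2: reaches L-position 1 → W
n=3: only reaches 2(W), which is W → L
n=4: reaches L-position 3 → W
n=5: only reaches 4(W), 0(W), all W → L
n=6: reaches L-position 5 → W
n=7: reaches L-position 1 → W
n=8: reaches L-position 3 → W
n=9: reaches L-position 3 → W
n=10: reaches L-position 5 → W
n=11: reaches L-position 5 → W
n=12: only reaches 11(W), 7(W), 6(W), 4(W), all W → L
n=13: reaches L-position 12 → W
n=14: only reaches 13(W), 9(W), 8(W), 6(W), all W → L
n=15: reaches L-position 14 → W
n=16: only reaches 15(W), 11(W), 10(W), 8(W), all W → L
n=17: reaches L-position 16 → W
n=18: reaches L-position 12 → W
n=19: reaches L-position 14 → W
n=20: reaches L-position 14 → W
n=21: reaches L-position 16 → W
n=22: reaches L-position 16 → W
n=23: only reaches 22(W), 18(W), 17(W), 15(W), all W → L
n=24: reaches L-position 23 → W
n=25: only reaches 24(W), 20(W), 19(W), 17(W), all W → L
n=26: reaches L-position 25 → W
n=27: only reaches 26(W), 22(W), 21(W), 19(W), all W → L
n=28: reaches L-position 27 → W
n=29: reaches L-position 23 → W
n=30: reaches L-position 25 → W
n=31: reaches L-position 25 → W
n=32: reaches L-position 27 → W
n=33: reaches L-position 27 → W
n=34: only reaches 33(W), 29(W), 28(W), 26(W), all W → L
n=35: reaches L-position 34 → W
n=36: only reaches 35(W), 31(W), 30(W), 28(W), all W → L
n=37: reaches L-position 36 → W
n=38: only reaches 37(W), 33(W), 32(W), 30(W), all W → L
n=39: reaches L-position 38 → W
L entries with 1 ≤ n ≤ 39 (the range starts at n=1): n = 1, 3, 5, 12, 14, 16, 23, 25, 27, 34, 36, 38; that makes 12.

12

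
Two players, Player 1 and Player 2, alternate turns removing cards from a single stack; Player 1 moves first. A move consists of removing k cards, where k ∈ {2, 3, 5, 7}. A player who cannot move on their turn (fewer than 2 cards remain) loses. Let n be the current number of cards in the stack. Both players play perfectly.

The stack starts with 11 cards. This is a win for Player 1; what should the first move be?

Compute win/loss labels from the base case upward. A position with no move is L. Any other position is W if it can reach an L in one move, else L.
n=0: no move → L
n=1: no move → L
n=2: reaches L-position 0 → W
n=3: reaches L-position 1 → W
n=4: reaches L-position 1 → W
n=5: reaches L-position 0 → W
n=6: reaches L-position 1 → W
n=7: reaches L-position 0 → W
n=8: reaches L-position 1 → W
n=9: only reaches 7(W), 6(W), 4(W), 2(W), all W → L
n=10: only reaches 8(W), 7(W), 5(W), 3(W), all W → L
n=11: reaches L-position 9 → W
From 11, the L positions reachable in one move are: 9.

Remove 2, leaving 9.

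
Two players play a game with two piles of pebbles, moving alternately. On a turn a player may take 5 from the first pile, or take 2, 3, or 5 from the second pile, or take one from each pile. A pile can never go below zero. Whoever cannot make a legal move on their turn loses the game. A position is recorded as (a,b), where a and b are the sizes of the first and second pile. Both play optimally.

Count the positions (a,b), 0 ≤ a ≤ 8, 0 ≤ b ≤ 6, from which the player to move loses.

Positions with no move are L. A position that does have a move is losing for the player to move precisely when every available move leads to a winning position for the opponent. Fill in the labels:
Every move lowers a or b (never raises either), so fill the grid row by row in increasing a, and left to right within a row: each cell's successors are then already labelled.
      b=0  b=1  b=2  b=3  b=4  b=5  b=6
a=0:    L    L    W    W    W    W    W
a=1:    L    W    W    W    L    W    W
a=2:    L    W    W    W    L    W    W
a=3:    L    W    W    W    L    W    W
a=4:    L    W    W    W    L    W    W
a=5:    W    W    L    L    W    W    W
a=6:    W    L    L    W    W    W    W
a=7:    W    L    W    W    W    L    W
a=8:    W    L    W    W    W    L    W
Cells with no legal move (terminal, hence L): (0,0), (0,1), (1,0), (2,0), (3,0), (4,0).
The remaining L cells, each justified by listing all of its moves:
(1,4): L (options (1,2)(W), (1,1)(W), (0,3)(W) are all W)
(2,4): L (options (2,2)(W), (2,1)(W), (1,3)(W) are all W)
(3,4): L (options (3,2)(W), (3,1)(W), (2,3)(W) are all W)
(4,4): L (options (4,2)(W), (4,1)(W), (3,3)(W) are all W)
(5,2): L (options (0,2)(W), (5,0)(W), (4,1)(W) are all W)
(5,3): L (options (0,3)(W), (5,1)(W), (5,0)(W), (4,2)(W) are all W)
(6,1): L (options (1,1)(W), (5,0)(W) are all W)
(6,2): L (options (1,2)(W), (6,0)(W), (5,1)(W) are all W)
(7,1): L (options (2,1)(W), (6,0)(W) are all W)
(7,5): L (options (2,5)(W), (7,3)(W), (7,2)(W), (7,0)(W), (6,4)(W) are all W)
(8,1): L (options (3,1)(W), (7,0)(W) are all W)
(8,5): L (options (3,5)(W), (8,3)(W), (8,2)(W), (8,0)(W), (7,4)(W) are all W)
Every other cell has at least one move into one of the L cells above, so it is W.
L cells per row: a=0: 2, a=1: 2, a=2: 2, a=3: 2, a=4: 2, a=5: 2, a=6: 2, a=7: 2, a=8: 2; total 18.

18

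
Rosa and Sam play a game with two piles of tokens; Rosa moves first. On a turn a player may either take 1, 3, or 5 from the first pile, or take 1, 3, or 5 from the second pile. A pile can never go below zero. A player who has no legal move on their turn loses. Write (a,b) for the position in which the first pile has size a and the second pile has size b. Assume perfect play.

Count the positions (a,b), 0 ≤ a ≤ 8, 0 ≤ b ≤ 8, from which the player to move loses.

41

Use the standard recursion: the mover loses at a terminal position; elsewhere, the mover wins exactly when some move hands the opponent an L position.
Every move lowers a or b (never raises either), so fill the grid row by row in increasing a, and left to right within a row: each cell's successors are then already labelled.
      b=0  b=1  b=2  b=3  b=4  b=5  b=6  b=7  b=8
a=0:    L    W    L    W    L    W    L    W    L
a=1:    W    L    W    L    W    L    W    L    W
a=2:    L    W    L    W    L    W    L    W    L
a=3:    W    L    W    L    W    L    W    L    W
a=4:    L    W    L    W    L    W    L    W    L
a=5:    W    L    W    L    W    L    W    L    W
a=6:    L    W    L    W    L    W    L    W    L
a=7:    W    L    W    L    W    L    W    L    W
a=8:    L    W    L    W    L    W    L    W    L
Cells with no legal move (terminal, hence L): (0,0).
The remaining L cells, each justified by listing all of its moves:
(0,2): the only move is to (0,1)(W), a W ⇒ L
(0,4): moves to (0,3)(W), (0,1)(W); every one is W ⇒ L
(0,6): moves to (0,5)(W), (0,3)(W), (0,1)(W); every one is W ⇒ L
(0,8): moves to (0,7)(W), (0,5)(W), (0,3)(W); every one is W ⇒ L
(1,1): moves to (0,1)(W), (1,0)(W); every one is W ⇒ L
(1,3): moves to (0,3)(W), (1,2)(W), (1,0)(W); every one is W ⇒ L
(1,5): moves to (0,5)(W), (1,4)(W), (1,2)(W), (1,0)(W); every one is W ⇒ L
(1,7): moves to (0,7)(W), (1,6)(W), (1,4)(W), (1,2)(W); every one is W ⇒ L
(2,0): the only move is to (1,0)(W), a W ⇒ L
(2,2): moves to (1,2)(W), (2,1)(W); every one is W ⇒ L
(2,4): moves to (1,4)(W), (2,3)(W), (2,1)(W); every one is W ⇒ L
(2,6): moves to (1,6)(W), (2,5)(W), (2,3)(W), (2,1)(W); every one is W ⇒ L
(2,8): moves to (1,8)(W), (2,7)(W), (2,5)(W), (2,3)(W); every one is W ⇒ L
(3,1): moves to (2,1)(W), (0,1)(W), (3,0)(W); every one is W ⇒ L
(3,3): moves to (2,3)(W), (0,3)(W), (3,2)(W), (3,0)(W); every one is W ⇒ L
(3,5): moves to (2,5)(W), (0,5)(W), (3,4)(W), (3,2)(W), (3,0)(W); every one is W ⇒ L
(3,7): moves to (2,7)(W), (0,7)(W), (3,6)(W), (3,4)(W), (3,2)(W); every one is W ⇒ L
(4,0): moves to (3,0)(W), (1,0)(W); every one is W ⇒ L
(4,2): moves to (3,2)(W), (1,2)(W), (4,1)(W); every one is W ⇒ L
(4,4): moves to (3,4)(W), (1,4)(W), (4,3)(W), (4,1)(W); every one is W ⇒ L
(4,6): moves to (3,6)(W), (1,6)(W), (4,5)(W), (4,3)(W), (4,1)(W); every one is W ⇒ L
(4,8): moves to (3,8)(W), (1,8)(W), (4,7)(W), (4,5)(W), (4,3)(W); every one is W ⇒ L
(5,1): moves to (4,1)(W), (2,1)(W), (0,1)(W), (5,0)(W); every one is W ⇒ L
(5,3): moves to (4,3)(W), (2,3)(W), (0,3)(W), (5,2)(W), (5,0)(W); every one is W ⇒ L
(5,5): moves to (4,5)(W), (2,5)(W), (0,5)(W), (5,4)(W), (5,2)(W), (5,0)(W); every one is W ⇒ L
(5,7): moves to (4,7)(W), (2,7)(W), (0,7)(W), (5,6)(W), (5,4)(W), (5,2)(W); every one is W ⇒ L
(6,0): moves to (5,0)(W), (3,0)(W), (1,0)(W); every one is W ⇒ L
(6,2): moves to (5,2)(W), (3,2)(W), (1,2)(W), (6,1)(W); every one is W ⇒ L
(6,4): moves to (5,4)(W), (3,4)(W), (1,4)(W), (6,3)(W), (6,1)(W); every one is W ⇒ L
(6,6): moves to (5,6)(W), (3,6)(W), (1,6)(W), (6,5)(W), (6,3)(W), (6,1)(W); every one is W ⇒ L
(6,8): moves to (5,8)(W), (3,8)(W), (1,8)(W), (6,7)(W), (6,5)(W), (6,3)(W); every one is W ⇒ L
(7,1): moves to (6,1)(W), (4,1)(W), (2,1)(W), (7,0)(W); every one is W ⇒ L
(7,3): moves to (6,3)(W), (4,3)(W), (2,3)(W), (7,2)(W), (7,0)(W); every one is W ⇒ L
(7,5): moves to (6,5)(W), (4,5)(W), (2,5)(W), (7,4)(W), (7,2)(W), (7,0)(W); every one is W ⇒ L
(7,7): moves to (6,7)(W), (4,7)(W), (2,7)(W), (7,6)(W), (7,4)(W), (7,2)(W); every one is W ⇒ L
(8,0): moves to (7,0)(W), (5,0)(W), (3,0)(W); every one is W ⇒ L
(8,2): moves to (7,2)(W), (5,2)(W), (3,2)(W), (8,1)(W); every one is W ⇒ L
(8,4): moves to (7,4)(W), (5,4)(W), (3,4)(W), (8,3)(W), (8,1)(W); every one is W ⇒ L
(8,6): moves to (7,6)(W), (5,6)(W), (3,6)(W), (8,5)(W), (8,3)(W), (8,1)(W); every one is W ⇒ L
(8,8): moves to (7,8)(W), (5,8)(W), (3,8)(W), (8,7)(W), (8,5)(W), (8,3)(W); every one is W ⇒ L
Every other cell has at least one move into one of the L cells above, so it is W.
L cells per row: a=0: 5, a=1: 4, a=2: 5, a=3: 4, a=4: 5, a=5: 4, a=6: 5, a=7: 4, a=8: 5; total 41.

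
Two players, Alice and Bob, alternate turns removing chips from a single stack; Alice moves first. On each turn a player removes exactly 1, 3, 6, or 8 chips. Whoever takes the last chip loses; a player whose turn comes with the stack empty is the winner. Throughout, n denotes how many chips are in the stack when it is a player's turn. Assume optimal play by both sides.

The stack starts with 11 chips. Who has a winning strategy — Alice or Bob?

Compute win/loss labels from the base case upward. A position with no move is W. Any other position is W if it can reach an L in one move, else L.
n=0: no move; the opponent has just taken the last chip and therefore loses → W
n=1: L (sole option 0(W) is W)
n=2: W (go to 1, an L position)
n=3: L (options 2(W), 0(W) are all W)
n=4: W (go to 3, an L position)
n=5: L (options 4(W), 2(W) are all W)
n=6: W (go to 5, an L position)
n=7: W (go to 1, an L position)
n=8: W (go to 5, an L position)
n=9: W (go to 3, an L position)
n=10: L (options 9(W), 7(W), 4(W), 2(W) are all W)
n=11: W (go to 10, an L position)
The starting position 11 is W: Alice should remove 1, leaving 10, handing over an L position.

Alice wins.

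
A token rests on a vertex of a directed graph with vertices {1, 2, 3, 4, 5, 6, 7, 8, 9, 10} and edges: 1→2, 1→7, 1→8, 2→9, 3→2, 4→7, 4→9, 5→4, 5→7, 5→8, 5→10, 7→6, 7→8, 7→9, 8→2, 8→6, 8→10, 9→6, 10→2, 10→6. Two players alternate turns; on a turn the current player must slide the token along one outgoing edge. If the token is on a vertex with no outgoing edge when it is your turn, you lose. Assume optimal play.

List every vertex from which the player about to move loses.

Classify positions by backward induction: terminal positions (no move available) are L. From any other position, the mover wins iff some move reaches an L.
Every edge goes from a vertex to one that appears earlier in the order 6, 9, 2, 3, 10, 8, 7, 4, 1, 5, so processing vertices in that order labels each vertex after all of its successors.
6: no outgoing edge → L
9: →6(L), so W
2: →9(W) only, which is W, so L
3: →2(L), so W
10: →2(L), so W
8: →2(L), so W
7: →6(L), so W
4: →7(W), 9(W) — all W, so L
1: →2(L), so W
5: →4(L), so W
Reading off the rows marked L gives the requested list; there are 3 such vertices.

2, 4, 6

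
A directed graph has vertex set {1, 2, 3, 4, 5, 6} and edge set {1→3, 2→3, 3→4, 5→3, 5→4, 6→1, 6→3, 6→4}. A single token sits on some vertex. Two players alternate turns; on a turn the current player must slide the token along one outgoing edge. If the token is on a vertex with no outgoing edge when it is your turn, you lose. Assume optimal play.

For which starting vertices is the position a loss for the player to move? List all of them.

1, 2, 4

Build the W/L table. Terminal = L. A non-terminal position is W if it has a move to some L; otherwise it is L.
Every edge goes from a vertex to one that appears earlier in the order 4, 3, 5, 1, 6, 2, so processing vertices in that order labels each vertex after all of its successors.
4: no outgoing edge → L
3: →4(L), so W
5: →4(L), so W
1: →3(W) only, which is W, so L
6: →1(L), so W
2: →3(W) only, which is W, so L
The losing starting vertices are exactly the entries labelled L in this table (3 of them).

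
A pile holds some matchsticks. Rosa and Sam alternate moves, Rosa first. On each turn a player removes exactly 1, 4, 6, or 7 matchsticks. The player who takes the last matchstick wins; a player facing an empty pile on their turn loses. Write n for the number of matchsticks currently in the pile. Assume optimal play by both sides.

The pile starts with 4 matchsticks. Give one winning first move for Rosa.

Remove 4, leaving 0.

Positions with no move are L. A position that does have a move is losing for the player to move precisely when every available move leads to a winning position for the opponent. Fill in the labels:
n=0: no move → L
n=1: can move to 0, which is L ⇒ W
n=2: the only move is to 1(W), a W ⇒ L
n=3: can move to 2, which is L ⇒ W
n=4: can move to 0, which is L ⇒ W
From 4, the L positions reachable in one move are: 0.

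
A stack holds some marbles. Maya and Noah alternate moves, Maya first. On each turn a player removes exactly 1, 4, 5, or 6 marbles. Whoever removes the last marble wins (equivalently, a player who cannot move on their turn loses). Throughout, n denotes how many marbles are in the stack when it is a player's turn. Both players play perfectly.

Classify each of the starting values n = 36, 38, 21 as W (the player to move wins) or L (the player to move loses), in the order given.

36: L, 38: L, 21: W

Compute win/loss labels from the base case upward. A position with no move is L. Any other position is W if it can reach an L in one move, else L.
n=0: no move → L
n=1: W (go to 0, an L position)
n=2: L (sole option 1(W) is W)
n=3: W (go to 2, an L position)
n=4: W (go to 0, an L position)
n=5: W (go to 0, an L position)
n=6: W (go to 2, an L position)
n=7: W (go to 2, an L position)
n=8: W (go to 2, an L position)
n=9: L (options 8(W), 5(W), 4(W), 3(W) are all W)
n=10: W (go to 9, an L position)
n=11: L (options 10(W), 7(W), 6(W), 5(W) are all W)
n=12: W (go to 11, an L position)
n=13: W (go to 9, an L position)
n=14: W (go to 9, an L position)
n=15: W (go to 11, an L position)
n=16: W (go to 11, an L position)
n=17: W (go to 11, an L position)
n=18: L (options 17(W), 14(W), 13(W), 12(W) are all W)
n=19: W (go to 18, an L position)
n=20: L (options 19(W), 16(W), 15(W), 14(W) are all W)
n=21: W (go to 20, an L position)
n=22: W (go to 18, an L position)
n=23: W (go to 18, an L position)
n=24: W (go to 20, an L position)
n=25: W (go to 20, an L position)
n=26: W (go to 20, an L position)
n=27: L (options 26(W), 23(W), 22(W), 21(W) are all W)
n=28: W (go to 27, an L position)
n=29: L (options 28(W), 25(W), 24(W), 23(W) are all W)
n=30: W (go to 29, an L position)
n=31: W (go to 27, an L position)
n=32: W (go to 27, an L position)
n=33: W (go to 29, an L position)
n=34: W (go to 29, an L position)
n=35: W (go to 29, an L position)
n=36: L (options 35(W), 32(W), 31(W), 30(W) are all W)
n=37: W (go to 36, an L position)
n=38: L (options 37(W), 34(W), 33(W), 32(W) are all W)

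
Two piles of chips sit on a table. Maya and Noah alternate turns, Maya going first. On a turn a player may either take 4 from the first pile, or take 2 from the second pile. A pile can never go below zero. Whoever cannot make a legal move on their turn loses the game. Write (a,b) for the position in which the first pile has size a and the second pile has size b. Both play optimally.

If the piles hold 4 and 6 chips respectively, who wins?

Noah wins.

Classify positions by backward induction: terminal positions (no move available) are L. From any other position, the mover wins iff some move reaches an L.
No move ever increases a pile, so every position that can arise here has a ≤ 4 and b ≤ 6; it is enough to label the cells with 0 ≤ a ≤ 4 and 0 ≤ b ≤ 6.
Every move lowers a or b (never raises either), so fill the grid row by row in increasing a, and left to right within a row: each cell's successors are then already labelled.
      b=0  b=1  b=2  b=3  b=4  b=5  b=6
a=0:    L    L    W    W    L    L    W
a=1:    L    L    W    W    L    L    W
a=2:    L    L    W    W    L    L    W
a=3:    L    L    W    W    L    L    W
a=4:    W    W    L    L    W    W    L
Cells with no legal move (terminal, hence L): (0,0), (0,1), (1,0), (1,1), (2,0), (2,1), (3,0), (3,1).
The remaining L cells, each justified by listing all of its moves:
(0,4): only reaches (0,2)(W), which is W → L
(0,5): only reaches (0,3)(W), which is W → L
(1,4): only reaches (1,2)(W), which is W → L
(1,5): only reaches (1,3)(W), which is W → L
(2,4): only reaches (2,2)(W), which is W → L
(2,5): only reaches (2,3)(W), which is W → L
(3,4): only reaches (3,2)(W), which is W → L
(3,5): only reaches (3,3)(W), which is W → L
(4,2): only reaches (0,2)(W), (4,0)(W), all W → L
(4,3): only reaches (0,3)(W), (4,1)(W), all W → L
(4,6): only reaches (0,6)(W), (4,4)(W), all W → L
Every other cell has at least one move into one of the L cells above, so it is W.
Every move from (4,6) reaches a W position, so the mover loses.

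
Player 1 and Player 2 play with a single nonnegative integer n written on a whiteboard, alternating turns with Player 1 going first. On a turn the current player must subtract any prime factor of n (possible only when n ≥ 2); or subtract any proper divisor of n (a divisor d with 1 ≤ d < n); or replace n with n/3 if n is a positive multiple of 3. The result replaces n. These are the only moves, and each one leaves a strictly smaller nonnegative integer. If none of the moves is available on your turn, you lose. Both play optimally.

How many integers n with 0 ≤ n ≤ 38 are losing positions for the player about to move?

10

Classify positions by backward induction: terminal positions (no move available) are L. From any other position, the mover wins iff some move reaches an L.
n=0: no move → L
n=1: no move → L
n=2: reaches L-position 0 → W
n=3: reaches L-position 0 → W
n=4: only reaches 2(W), 3(W), all W → L
n=5: reaches L-position 0 → W
n=6: reaches L-position 4 → W
n=7: reaches L-position 0 → W
n=8: reaches L-position 4 → W
n=9: only reaches 3(W), 6(W), 8(W), all W → L
n=10: reaches L-position 9 → W
n=11: reaches L-position 0 → W
n=12: reaches L-position 4 → W
n=13: reaches L-position 0 → W
n=14: only reaches 7(W), 12(W), 13(W), all W → L
n=15: reaches L-position 14 → W
n=16: reaches L-position 14 → W
n=17: reaches L-position 0 → W
n=18: reaches L-position 9 → W
n=19: reaches L-position 0 → W
n=20: only reaches 10(W), 15(W), 16(W), 18(W), 19(W), all W → L
n=21: reaches L-position 14 → W
n=22: reaches L-position 20 → W
n=23: reaches L-position 0 → W
n=24: reaches L-position 20 → W
n=25: reaches L-position 20 → W
n=26: only reaches 13(W), 24(W), 25(W), all W → L
n=27: reaches L-position 9 → W
n=28: reaches L-position 14 → W
n=29: reaches L-position 0 → W
n=30: reaches L-position 20 → W
n=31: reaches L-position 0 → W
n=32: only reaches 16(W), 24(W), 28(W), 30(W), 31(W), all W → L
n=33: reaches L-position 32 → W
n=34: reaches L-position 32 → W
n=35: only reaches 28(W), 30(W), 34(W), all W → L
n=36: reaches L-position 32 → W
n=37: reaches L-position 0 → W
n=38: only reaches 19(W), 36(W), 37(W), all W → L
L entries with 0 ≤ n ≤ 38: n = 0, 1, 4, 9, 14, 20, 26, 32, 35, 38; that makes 10.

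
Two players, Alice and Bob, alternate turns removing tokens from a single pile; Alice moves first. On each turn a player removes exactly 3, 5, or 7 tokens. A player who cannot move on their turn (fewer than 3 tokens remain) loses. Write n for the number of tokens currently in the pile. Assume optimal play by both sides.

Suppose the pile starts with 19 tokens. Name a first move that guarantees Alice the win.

Label each position W (a win for the player to move) or L (a loss). A position with no legal move is L; any other position is W exactly when some move reaches an L, and L when every move reaches a W.
n=0: no move → L
n=1: no move → L
n=2: no move → L
n=3: →0(L), so W
n=4: →1(L), so W
n=5: →2(L), so W
n=6: →1(L), so W
n=7: →2(L), so W
n=8: →1(L), so W
n=9: →2(L), so W
n=10: →7(W), 5(W), 3(W) — all W, so L
n=11: →8(W), 6(W), 4(W) — all W, so L
n=12: →9(W), 7(W), 5(W) — all W, so L
n=13: →10(L), so W
n=14: →11(L), so W
n=15: →12(L), so W
n=16: →11(L), so W
n=17: →12(L), so W
n=18: →11(L), so W
n=19: →12(L), so W
From 19, the L positions reachable in one move are: 12.

Remove 7, leaving 12.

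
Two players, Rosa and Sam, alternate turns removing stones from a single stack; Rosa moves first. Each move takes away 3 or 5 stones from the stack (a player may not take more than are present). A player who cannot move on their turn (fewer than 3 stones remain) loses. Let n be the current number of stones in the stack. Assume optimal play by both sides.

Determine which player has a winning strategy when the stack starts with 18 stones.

Sam wins.

Label each position W (a win for the player to move) or L (a loss). A position with no legal move is L; any other position is W exactly when some move reaches an L, and L when every move reaches a W.
n=0: no move → L
n=1: no move → L
n=2: no move → L
n=3: reaches L-position 0 → W
n=4: reaches L-position 1 → W
n=5: reaches L-position 2 → W
n=6: reaches L-position 1 → W
n=7: reaches L-position 2 → W
n=8: only reaches 5(W), 3(W), all W → L
n=9: only reaches 6(W), 4(W), all W → L
n=10: only reaches 7(W), 5(W), all W → L
n=11: reaches L-position 8 → W
n=12: reaches L-position 9 → W
n=13: reaches L-position 10 → W
n=14: reaches L-position 9 → W
n=15: reaches L-position 10 → W
n=16: only reaches 13(W), 11(W), all W → L
n=17: only reaches 14(W), 12(W), all W → L
n=18: only reaches 15(W), 13(W), all W → L
The starting position 18 is L: whatever Rosa does, the opponent receives a W position.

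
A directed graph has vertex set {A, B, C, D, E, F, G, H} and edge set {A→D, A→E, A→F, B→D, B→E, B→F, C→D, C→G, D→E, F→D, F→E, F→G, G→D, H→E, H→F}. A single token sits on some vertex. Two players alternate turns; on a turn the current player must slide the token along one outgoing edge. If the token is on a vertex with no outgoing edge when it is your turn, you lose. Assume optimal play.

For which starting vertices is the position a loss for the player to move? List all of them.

E, G

Use the standard recursion: the mover loses at a terminal position; elsewhere, the mover wins exactly when some move hands the opponent an L position.
Every edge goes from a vertex to one that appears earlier in the order E, D, G, F, H, C, B, A, so processing vertices in that order labels each vertex after all of its successors.
E: no outgoing edge → L
D: W (go to E, an L position)
G: L (sole option D(W) is W)
F: W (go to G, an L position)
H: W (go to E, an L position)
C: W (go to G, an L position)
B: W (go to E, an L position)
A: W (go to E, an L position)
The losing starting vertices are exactly the entries labelled L in this table (2 of them).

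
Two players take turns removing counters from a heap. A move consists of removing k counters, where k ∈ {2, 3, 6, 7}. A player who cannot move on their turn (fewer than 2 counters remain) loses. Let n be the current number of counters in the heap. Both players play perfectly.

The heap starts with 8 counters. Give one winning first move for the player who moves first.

Work bottom-up. With no move the player to move loses. Otherwise the position is W if at least one move leads to an L position for the opponent, and L if every move leads to a W.
n=0: no move → L
n=1: no move → L
n=2: reaches L-position 0 → W
n=3: reaches L-position 1 → W
n=4: reaches L-position 1 → W
n=5: only reaches 3(W), 2(W), all W → L
n=6: reaches L-position 0 → W
n=7: reaches L-position 5 → W
n=8: reaches L-position 5 → W
From 8, the L positions reachable in one move are: 5, 1. Any move reaching one of these is winning.

Remove 3, leaving 5.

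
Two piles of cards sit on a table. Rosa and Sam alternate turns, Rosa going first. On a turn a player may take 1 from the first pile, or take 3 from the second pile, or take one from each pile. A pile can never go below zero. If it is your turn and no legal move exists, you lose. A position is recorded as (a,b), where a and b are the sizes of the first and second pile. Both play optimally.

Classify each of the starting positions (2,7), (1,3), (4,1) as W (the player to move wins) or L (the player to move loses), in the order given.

Build the W/L table. Terminal = L. A non-terminal position is W if it has a move to some L; otherwise it is L.
No move ever increases a pile, so every position that can arise here has a ≤ 4 and b ≤ 7; it is enough to label the cells with 0 ≤ a ≤ 4 and 0 ≤ b ≤ 7.
Every move lowers a or b (never raises either), so fill the grid row by row in increasing a, and left to right within a row: each cell's successors are then already labelled.
      b=0  b=1  b=2  b=3  b=4  b=5  b=6  b=7
a=0:    L    L    L    W    W    W    L    L
a=1:    W    W    W    W    L    L    W    W
a=2:    L    L    L    W    W    W    W    L
a=3:    W    W    W    W    L    L    L    W
a=4:    L    L    L    W    W    W    W    W
Cells with no legal move (terminal, hence L): (0,0), (0,1), (0,2).
The remaining L cells, each justified by listing all of its moves:
(0,6): the only move is to (0,3)(W), a W ⇒ L
(0,7): the only move is to (0,4)(W), a W ⇒ L
(1,4): moves to (0,4)(W), (1,1)(W), (0,3)(W); every one is W ⇒ L
(1,5): moves to (0,5)(W), (1,2)(W), (0,4)(W); every one is W ⇒ L
(2,0): the only move is to (1,0)(W), a W ⇒ L
(2,1): moves to (1,1)(W), (1,0)(W); every one is W ⇒ L
(2,2): moves to (1,2)(W), (1,1)(W); every one is W ⇒ L
(2,7): moves to (1,7)(W), (2,4)(W), (1,6)(W); every one is W ⇒ L
(3,4): moves to (2,4)(W), (3,1)(W), (2,3)(W); every one is W ⇒ L
(3,5): moves to (2,5)(W), (3,2)(W), (2,4)(W); every one is W ⇒ L
(3,6): moves to (2,6)(W), (3,3)(W), (2,5)(W); every one is W ⇒ L
(4,0): the only move is to (3,0)(W), a W ⇒ L
(4,1): moves to (3,1)(W), (3,0)(W); every one is W ⇒ L
(4,2): moves to (3,2)(W), (3,1)(W); every one is W ⇒ L
Every other cell has at least one move into one of the L cells above, so it is W.
(2,7): one of the L cells justified above, so L
(1,3): the move to (0,2) reaches an L cell, so W
(4,1): one of the L cells justified above, so L

(2,7): L, (1,3): W, (4,1): L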